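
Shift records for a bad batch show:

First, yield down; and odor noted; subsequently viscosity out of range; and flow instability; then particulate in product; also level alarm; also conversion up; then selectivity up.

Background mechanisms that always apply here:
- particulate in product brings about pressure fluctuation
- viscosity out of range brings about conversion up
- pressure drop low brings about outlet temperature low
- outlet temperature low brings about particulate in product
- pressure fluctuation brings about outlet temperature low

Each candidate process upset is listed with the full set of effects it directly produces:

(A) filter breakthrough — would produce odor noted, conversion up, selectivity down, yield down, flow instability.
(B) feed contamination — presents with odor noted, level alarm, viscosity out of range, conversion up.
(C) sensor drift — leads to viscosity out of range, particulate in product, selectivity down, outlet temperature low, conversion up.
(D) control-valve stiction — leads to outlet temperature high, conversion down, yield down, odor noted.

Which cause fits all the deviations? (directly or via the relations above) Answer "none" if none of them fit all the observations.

none

Per-candidate check:
(A) filter breakthrough — fails on viscosity out of range, particulate in product, level alarm, selectivity up (predicts selectivity down, not selectivity up)
(B) feed contamination — yield down ✗; odor noted ✓; viscosity out of range ✓; flow instability ✗; particulate in product ✗; level alarm ✓; conversion up ✓; selectivity up ✗
(C) sensor drift — fails on yield down, odor noted, flow instability, level alarm, selectivity up (predicts selectivity down, not selectivity up)
(D) control-valve stiction — yield down ✓; odor noted ✓; viscosity out of range ✗; flow instability ✗; particulate in product ✗; level alarm ✗; conversion up ✗; selectivity up ✗
None of the listed candidates fits everything.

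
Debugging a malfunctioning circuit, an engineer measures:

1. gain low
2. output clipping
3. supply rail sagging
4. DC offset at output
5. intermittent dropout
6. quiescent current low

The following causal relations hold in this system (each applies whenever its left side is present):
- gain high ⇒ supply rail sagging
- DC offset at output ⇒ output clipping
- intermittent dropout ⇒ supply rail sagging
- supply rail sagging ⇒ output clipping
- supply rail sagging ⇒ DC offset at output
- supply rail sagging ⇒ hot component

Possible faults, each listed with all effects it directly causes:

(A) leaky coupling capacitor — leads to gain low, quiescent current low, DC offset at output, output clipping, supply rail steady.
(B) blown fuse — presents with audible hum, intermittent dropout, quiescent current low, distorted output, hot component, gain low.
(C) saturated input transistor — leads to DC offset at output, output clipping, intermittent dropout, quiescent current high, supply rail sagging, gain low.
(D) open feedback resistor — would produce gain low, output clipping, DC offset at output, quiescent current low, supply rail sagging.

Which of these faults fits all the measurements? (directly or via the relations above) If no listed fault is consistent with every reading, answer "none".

B

Per-candidate check:
(A) leaky coupling capacitor — gain low +; output clipping +; supply rail sagging -; DC offset at output +; intermittent dropout -; quiescent current low +
(B) blown fuse — accounts for every observation (output clipping by intermittent dropout → supply rail sagging → output clipping)
(C) saturated input transistor — fails on quiescent current low (predicts quiescent current high, not quiescent current low)
(D) open feedback resistor — does not account for intermittent dropout
Only (B) is consistent with every observation.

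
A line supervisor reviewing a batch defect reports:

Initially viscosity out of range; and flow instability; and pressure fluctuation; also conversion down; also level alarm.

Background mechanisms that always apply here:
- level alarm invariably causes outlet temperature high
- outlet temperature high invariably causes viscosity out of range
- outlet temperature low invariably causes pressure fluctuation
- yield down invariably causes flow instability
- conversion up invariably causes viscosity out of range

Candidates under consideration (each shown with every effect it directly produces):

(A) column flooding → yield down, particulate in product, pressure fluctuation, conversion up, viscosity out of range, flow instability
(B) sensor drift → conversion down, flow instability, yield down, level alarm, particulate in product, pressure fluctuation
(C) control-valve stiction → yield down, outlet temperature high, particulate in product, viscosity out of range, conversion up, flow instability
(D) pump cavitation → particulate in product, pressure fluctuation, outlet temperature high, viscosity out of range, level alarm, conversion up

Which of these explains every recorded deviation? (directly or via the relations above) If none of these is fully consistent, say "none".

B

Testing each hypothesis:
(A) column flooding — viscosity out of range yes; flow instability yes; pressure fluctuation yes; conversion down NO; level alarm NO
(B) sensor drift — viscosity out of range yes (by level alarm → outlet temperature high → viscosity out of range); flow instability yes; pressure fluctuation yes; conversion down yes; level alarm yes
(C) control-valve stiction — fails on pressure fluctuation, conversion down, level alarm (predicts conversion up, not conversion down)
(D) pump cavitation — viscosity out of range yes; flow instability NO; pressure fluctuation yes; conversion down NO; level alarm yes
(B) is the only candidate with no mismatches.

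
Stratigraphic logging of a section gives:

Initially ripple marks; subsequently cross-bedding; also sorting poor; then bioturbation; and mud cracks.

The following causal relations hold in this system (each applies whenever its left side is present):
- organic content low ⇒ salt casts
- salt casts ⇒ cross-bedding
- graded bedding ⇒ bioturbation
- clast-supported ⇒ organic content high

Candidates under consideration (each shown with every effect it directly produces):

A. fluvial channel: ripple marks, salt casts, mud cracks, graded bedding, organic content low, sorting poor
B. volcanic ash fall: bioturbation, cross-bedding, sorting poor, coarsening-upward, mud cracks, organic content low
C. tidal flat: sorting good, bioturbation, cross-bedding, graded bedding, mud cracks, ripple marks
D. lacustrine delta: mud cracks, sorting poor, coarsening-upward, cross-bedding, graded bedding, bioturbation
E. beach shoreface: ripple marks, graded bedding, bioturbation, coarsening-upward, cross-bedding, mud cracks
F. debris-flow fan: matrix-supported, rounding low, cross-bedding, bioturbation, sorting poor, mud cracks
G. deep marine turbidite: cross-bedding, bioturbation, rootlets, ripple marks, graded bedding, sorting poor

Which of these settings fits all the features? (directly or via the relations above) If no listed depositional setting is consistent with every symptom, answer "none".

A

For each candidate, compare predicted effects to what was observed:
(A) fluvial channel — ripple marks match; cross-bedding match (by salt casts → cross-bedding); sorting poor match; bioturbation match (by graded bedding → bioturbation); mud cracks match
(B) volcanic ash fall — ripple marks miss; cross-bedding match; sorting poor match; bioturbation match; mud cracks match
(C) tidal flat — fails on sorting poor (predicts sorting good, not sorting poor)
(D) lacustrine delta — does not account for ripple marks
(E) beach shoreface — ripple marks match; cross-bedding match; sorting poor miss; bioturbation match; mud cracks match
(F) debris-flow fan — does not account for ripple marks
(G) deep marine turbidite — does not account for mud cracks
(A) alone accounts for all the evidence.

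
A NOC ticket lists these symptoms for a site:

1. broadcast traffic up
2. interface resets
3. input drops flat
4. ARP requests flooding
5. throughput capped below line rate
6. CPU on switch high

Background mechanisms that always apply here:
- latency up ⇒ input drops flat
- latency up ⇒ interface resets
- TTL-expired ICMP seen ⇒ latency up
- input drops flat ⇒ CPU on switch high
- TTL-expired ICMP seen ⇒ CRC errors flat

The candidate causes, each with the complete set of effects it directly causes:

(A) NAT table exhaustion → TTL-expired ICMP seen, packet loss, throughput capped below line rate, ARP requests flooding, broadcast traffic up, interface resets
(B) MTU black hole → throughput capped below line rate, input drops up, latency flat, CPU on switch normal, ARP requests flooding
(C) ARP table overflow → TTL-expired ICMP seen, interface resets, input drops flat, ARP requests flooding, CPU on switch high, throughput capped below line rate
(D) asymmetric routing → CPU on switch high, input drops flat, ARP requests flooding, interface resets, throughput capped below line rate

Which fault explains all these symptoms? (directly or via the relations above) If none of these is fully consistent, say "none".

A

Checking each candidate against the observations:
(A) NAT table exhaustion — broadcast traffic up +; interface resets +; input drops flat + (through TTL-expired ICMP seen → latency up → input drops flat); ARP requests flooding +; throughput capped below line rate +; CPU on switch high + (through TTL-expired ICMP seen → latency up → input drops flat → CPU on switch high)
(B) MTU black hole — fails on broadcast traffic up, interface resets, input drops flat, CPU on switch high (predicts input drops up, not input drops flat; predicts CPU on switch normal, not CPU on switch high)
(C) ARP table overflow — does not account for broadcast traffic up
(D) asymmetric routing — does not account for broadcast traffic up
(A) alone accounts for all the evidence.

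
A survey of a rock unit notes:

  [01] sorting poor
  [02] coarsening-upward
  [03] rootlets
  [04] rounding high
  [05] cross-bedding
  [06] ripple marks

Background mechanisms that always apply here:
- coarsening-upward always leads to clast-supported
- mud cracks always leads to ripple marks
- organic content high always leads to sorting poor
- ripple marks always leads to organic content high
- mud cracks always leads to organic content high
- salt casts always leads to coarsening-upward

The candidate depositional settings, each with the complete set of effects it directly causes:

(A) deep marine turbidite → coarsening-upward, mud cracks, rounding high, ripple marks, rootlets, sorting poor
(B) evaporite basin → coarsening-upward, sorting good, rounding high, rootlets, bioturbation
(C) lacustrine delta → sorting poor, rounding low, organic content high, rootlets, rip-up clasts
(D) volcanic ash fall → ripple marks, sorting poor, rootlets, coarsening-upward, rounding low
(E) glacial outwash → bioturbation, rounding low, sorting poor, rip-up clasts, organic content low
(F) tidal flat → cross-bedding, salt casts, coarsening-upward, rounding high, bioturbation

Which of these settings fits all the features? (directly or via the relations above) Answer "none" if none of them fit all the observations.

none

Per-candidate check:
(A) deep marine turbidite — does not account for cross-bedding
(B) evaporite basin — fails on sorting poor, cross-bedding, ripple marks (predicts sorting good, not sorting poor)
(C) lacustrine delta — fails on coarsening-upward, rounding high, cross-bedding, ripple marks (predicts rounding low, not rounding high)
(D) volcanic ash fall — sorting poor ✓; coarsening-upward ✓; rootlets ✓; rounding high ✗; cross-bedding ✗; ripple marks ✓
(E) glacial outwash — fails on coarsening-upward, rootlets, rounding high, cross-bedding, ripple marks (predicts rounding low, not rounding high)
(F) tidal flat — sorting poor ✗; coarsening-upward ✓; rootlets ✗; rounding high ✓; cross-bedding ✓; ripple marks ✗
No candidate is consistent with all observations.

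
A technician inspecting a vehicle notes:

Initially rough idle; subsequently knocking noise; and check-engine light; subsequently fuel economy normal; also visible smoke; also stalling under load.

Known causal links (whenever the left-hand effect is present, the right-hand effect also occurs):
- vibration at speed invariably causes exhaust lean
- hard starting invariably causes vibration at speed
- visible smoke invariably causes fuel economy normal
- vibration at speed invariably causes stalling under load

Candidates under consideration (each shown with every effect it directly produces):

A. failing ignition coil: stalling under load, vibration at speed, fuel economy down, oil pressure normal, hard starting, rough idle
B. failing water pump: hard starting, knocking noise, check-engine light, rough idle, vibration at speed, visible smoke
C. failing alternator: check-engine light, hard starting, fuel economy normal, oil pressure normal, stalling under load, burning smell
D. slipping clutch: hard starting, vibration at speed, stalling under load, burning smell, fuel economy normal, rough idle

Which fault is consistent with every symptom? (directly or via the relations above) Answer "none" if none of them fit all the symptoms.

Testing each hypothesis:
(A) failing ignition coil — rough idle match; knocking noise miss; check-engine light miss; fuel economy normal miss; visible smoke miss; stalling under load match
(B) failing water pump — rough idle match; knocking noise match; check-engine light match; fuel economy normal match (via visible smoke → fuel economy normal); visible smoke match; stalling under load match (via vibration at speed → stalling under load)
(C) failing alternator — rough idle miss; knocking noise miss; check-engine light match; fuel economy normal match; visible smoke miss; stalling under load match
(D) slipping clutch — rough idle match; knocking noise miss; check-engine light miss; fuel economy normal match; visible smoke miss; stalling under load match
Only (B) is consistent with every observation.

B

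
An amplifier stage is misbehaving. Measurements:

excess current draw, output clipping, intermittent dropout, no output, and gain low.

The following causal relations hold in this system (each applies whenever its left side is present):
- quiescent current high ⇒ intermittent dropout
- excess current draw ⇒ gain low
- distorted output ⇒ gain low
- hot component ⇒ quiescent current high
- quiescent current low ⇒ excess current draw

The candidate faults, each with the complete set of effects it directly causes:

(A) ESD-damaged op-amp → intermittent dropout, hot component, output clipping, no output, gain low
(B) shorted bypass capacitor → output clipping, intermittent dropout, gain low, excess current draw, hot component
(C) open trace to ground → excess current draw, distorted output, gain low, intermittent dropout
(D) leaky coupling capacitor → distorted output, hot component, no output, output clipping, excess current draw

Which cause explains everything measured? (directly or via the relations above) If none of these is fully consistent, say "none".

For each candidate, compare predicted effects to what was observed:
(A) ESD-damaged op-amp — does not account for excess current draw
(B) shorted bypass capacitor — does not account for no output
(C) open trace to ground — does not account for output clipping, no output
(D) leaky coupling capacitor — accounts for every observation (intermittent dropout by hot component → quiescent current high → intermittent dropout)
(D) alone accounts for all the evidence.

D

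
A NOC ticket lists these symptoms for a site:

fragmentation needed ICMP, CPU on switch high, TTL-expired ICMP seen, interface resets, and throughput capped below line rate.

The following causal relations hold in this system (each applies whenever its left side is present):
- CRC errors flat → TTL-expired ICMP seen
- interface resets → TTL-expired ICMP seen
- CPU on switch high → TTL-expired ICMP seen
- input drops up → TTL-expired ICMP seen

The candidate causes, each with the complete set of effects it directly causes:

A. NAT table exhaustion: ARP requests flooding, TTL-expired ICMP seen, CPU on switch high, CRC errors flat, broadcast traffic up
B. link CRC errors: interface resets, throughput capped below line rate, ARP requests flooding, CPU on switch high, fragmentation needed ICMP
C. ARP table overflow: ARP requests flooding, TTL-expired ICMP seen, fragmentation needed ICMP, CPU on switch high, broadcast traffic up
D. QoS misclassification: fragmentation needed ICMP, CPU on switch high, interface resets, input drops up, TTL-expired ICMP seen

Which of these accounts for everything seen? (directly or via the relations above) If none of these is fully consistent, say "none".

B

Per-candidate check:
(A) NAT table exhaustion — does not account for fragmentation needed ICMP, interface resets, throughput capped below line rate
(B) link CRC errors — fragmentation needed ICMP ✓; CPU on switch high ✓; TTL-expired ICMP seen ✓ (through CPU on switch high → TTL-expired ICMP seen); interface resets ✓; throughput capped below line rate ✓
(C) ARP table overflow — does not account for interface resets, throughput capped below line rate
(D) QoS misclassification — fragmentation needed ICMP ✓; CPU on switch high ✓; TTL-expired ICMP seen ✓; interface resets ✓; throughput capped below line rate ✗
(B) alone accounts for all the evidence.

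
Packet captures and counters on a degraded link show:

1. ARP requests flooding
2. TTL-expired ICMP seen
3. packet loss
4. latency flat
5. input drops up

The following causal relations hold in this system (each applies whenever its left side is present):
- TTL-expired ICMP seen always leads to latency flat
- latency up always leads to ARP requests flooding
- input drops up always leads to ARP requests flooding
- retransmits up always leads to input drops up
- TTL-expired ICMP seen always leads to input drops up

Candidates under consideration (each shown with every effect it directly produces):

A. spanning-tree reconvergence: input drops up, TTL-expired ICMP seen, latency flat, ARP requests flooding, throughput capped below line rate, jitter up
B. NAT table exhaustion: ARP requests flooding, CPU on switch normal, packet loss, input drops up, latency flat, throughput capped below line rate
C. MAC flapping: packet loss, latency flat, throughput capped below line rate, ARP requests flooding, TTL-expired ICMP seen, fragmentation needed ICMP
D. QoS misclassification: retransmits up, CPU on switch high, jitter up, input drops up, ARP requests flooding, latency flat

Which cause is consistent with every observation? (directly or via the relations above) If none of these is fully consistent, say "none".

Checking each candidate against the observations:
(A) spanning-tree reconvergence — ARP requests flooding +; TTL-expired ICMP seen +; packet loss -; latency flat +; input drops up +
(B) NAT table exhaustion — ARP requests flooding +; TTL-expired ICMP seen -; packet loss +; latency flat +; input drops up +
(C) MAC flapping — ARP requests flooding +; TTL-expired ICMP seen +; packet loss +; latency flat +; input drops up + (through TTL-expired ICMP seen → input drops up)
(D) QoS misclassification — does not account for TTL-expired ICMP seen, packet loss
(C) is the only candidate with no mismatches.

C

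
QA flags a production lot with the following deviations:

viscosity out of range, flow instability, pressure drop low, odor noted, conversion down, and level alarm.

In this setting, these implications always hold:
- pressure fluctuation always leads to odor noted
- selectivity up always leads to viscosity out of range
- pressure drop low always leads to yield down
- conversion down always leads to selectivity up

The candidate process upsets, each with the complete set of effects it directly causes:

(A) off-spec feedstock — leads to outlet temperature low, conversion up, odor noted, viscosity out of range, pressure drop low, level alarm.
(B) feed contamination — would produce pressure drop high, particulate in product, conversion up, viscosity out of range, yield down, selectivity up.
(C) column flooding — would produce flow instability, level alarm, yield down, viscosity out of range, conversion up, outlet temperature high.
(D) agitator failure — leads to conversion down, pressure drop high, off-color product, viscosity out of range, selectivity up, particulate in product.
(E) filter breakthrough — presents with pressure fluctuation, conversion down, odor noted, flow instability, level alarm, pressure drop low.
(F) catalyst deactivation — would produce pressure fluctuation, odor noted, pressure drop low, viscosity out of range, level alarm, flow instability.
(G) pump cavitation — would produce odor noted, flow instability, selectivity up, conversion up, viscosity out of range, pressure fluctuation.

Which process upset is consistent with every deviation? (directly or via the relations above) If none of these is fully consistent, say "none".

Testing each hypothesis:
(A) off-spec feedstock — viscosity out of range +; flow instability -; pressure drop low +; odor noted +; conversion down -; level alarm +
(B) feed contamination — fails on flow instability, pressure drop low, odor noted, conversion down, level alarm (predicts pressure drop high, not pressure drop low; predicts conversion up, not conversion down)
(C) column flooding — fails on pressure drop low, odor noted, conversion down (predicts conversion up, not conversion down)
(D) agitator failure — viscosity out of range +; flow instability -; pressure drop low -; odor noted -; conversion down +; level alarm -
(E) filter breakthrough — accounts for every observation (viscosity out of range via conversion down → selectivity up → viscosity out of range)
(F) catalyst deactivation — does not account for conversion down
(G) pump cavitation — viscosity out of range +; flow instability +; pressure drop low -; odor noted +; conversion down -; level alarm -
Only (E) is consistent with every observation.

E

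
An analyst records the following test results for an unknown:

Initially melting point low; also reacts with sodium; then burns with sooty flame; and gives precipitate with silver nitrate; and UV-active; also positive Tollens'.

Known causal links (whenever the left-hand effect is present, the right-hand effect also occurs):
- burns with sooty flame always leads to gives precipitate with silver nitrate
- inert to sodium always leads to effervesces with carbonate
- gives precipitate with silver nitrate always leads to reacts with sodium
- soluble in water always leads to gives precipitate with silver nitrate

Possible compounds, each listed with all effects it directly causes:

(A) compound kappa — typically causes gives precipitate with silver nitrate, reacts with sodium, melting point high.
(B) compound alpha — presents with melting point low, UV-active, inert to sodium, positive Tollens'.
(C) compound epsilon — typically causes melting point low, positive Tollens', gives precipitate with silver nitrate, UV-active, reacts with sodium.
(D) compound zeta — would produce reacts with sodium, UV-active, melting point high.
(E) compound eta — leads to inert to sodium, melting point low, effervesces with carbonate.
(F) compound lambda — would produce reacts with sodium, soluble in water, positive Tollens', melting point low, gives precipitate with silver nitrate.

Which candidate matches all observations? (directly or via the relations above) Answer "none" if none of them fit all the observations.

Per-candidate check:
(A) compound kappa — fails on melting point low, burns with sooty flame, UV-active, positive Tollens' (predicts melting point high, not melting point low)
(B) compound alpha — fails on reacts with sodium, burns with sooty flame, gives precipitate with silver nitrate (predicts inert to sodium, not reacts with sodium)
(C) compound epsilon — does not account for burns with sooty flame
(D) compound zeta — fails on melting point low, burns with sooty flame, gives precipitate with silver nitrate, positive Tollens' (predicts melting point high, not melting point low)
(E) compound eta — melting point low match; reacts with sodium miss; burns with sooty flame miss; gives precipitate with silver nitrate miss; UV-active miss; positive Tollens' miss
(F) compound lambda — melting point low match; reacts with sodium match; burns with sooty flame miss; gives precipitate with silver nitrate match; UV-active miss; positive Tollens' match
None of the listed candidates fits everything.

none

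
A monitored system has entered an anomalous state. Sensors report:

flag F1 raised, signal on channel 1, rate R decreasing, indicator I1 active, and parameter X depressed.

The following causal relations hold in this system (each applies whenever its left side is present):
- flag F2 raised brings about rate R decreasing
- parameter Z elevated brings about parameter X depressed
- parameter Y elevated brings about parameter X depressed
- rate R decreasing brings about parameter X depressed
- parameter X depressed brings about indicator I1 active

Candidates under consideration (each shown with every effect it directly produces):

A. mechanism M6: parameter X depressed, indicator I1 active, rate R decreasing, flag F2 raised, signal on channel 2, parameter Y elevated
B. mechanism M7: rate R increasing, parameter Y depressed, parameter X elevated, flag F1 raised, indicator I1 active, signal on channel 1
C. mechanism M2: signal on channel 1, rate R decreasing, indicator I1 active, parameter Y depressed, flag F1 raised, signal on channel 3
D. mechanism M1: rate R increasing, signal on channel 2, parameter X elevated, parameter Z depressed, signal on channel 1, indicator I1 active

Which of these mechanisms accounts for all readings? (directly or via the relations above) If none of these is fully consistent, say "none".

Testing each hypothesis:
(A) mechanism M6 — flag F1 raised NO; signal on channel 1 NO; rate R decreasing yes; indicator I1 active yes; parameter X depressed yes
(B) mechanism M7 — flag F1 raised yes; signal on channel 1 yes; rate R decreasing NO; indicator I1 active yes; parameter X depressed NO
(C) mechanism M2 — flag F1 raised yes; signal on channel 1 yes; rate R decreasing yes; indicator I1 active yes; parameter X depressed yes (via rate R decreasing → parameter X depressed)
(D) mechanism M1 — fails on flag F1 raised, rate R decreasing, parameter X depressed (predicts rate R increasing, not rate R decreasing; predicts parameter X elevated, not parameter X depressed)
Only (C) is consistent with every observation.

C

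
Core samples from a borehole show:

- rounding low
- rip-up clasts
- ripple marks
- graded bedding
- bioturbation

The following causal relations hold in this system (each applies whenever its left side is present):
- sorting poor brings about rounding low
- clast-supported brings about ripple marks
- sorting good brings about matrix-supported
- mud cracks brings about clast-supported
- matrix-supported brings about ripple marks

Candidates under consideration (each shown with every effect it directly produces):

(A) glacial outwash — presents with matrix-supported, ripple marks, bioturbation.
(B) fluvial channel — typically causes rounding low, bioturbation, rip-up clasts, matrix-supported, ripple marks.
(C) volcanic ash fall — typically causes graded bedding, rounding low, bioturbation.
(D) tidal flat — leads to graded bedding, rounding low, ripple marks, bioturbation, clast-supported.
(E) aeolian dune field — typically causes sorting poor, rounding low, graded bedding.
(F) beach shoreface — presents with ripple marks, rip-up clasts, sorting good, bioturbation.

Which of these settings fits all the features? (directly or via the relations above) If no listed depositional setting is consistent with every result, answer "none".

none

Testing each hypothesis:
(A) glacial outwash — rounding low NO; rip-up clasts NO; ripple marks yes; graded bedding NO; bioturbation yes
(B) fluvial channel — does not account for graded bedding
(C) volcanic ash fall — rounding low yes; rip-up clasts NO; ripple marks NO; graded bedding yes; bioturbation yes
(D) tidal flat — rounding low yes; rip-up clasts NO; ripple marks yes; graded bedding yes; bioturbation yes
(E) aeolian dune field — does not account for rip-up clasts, ripple marks, bioturbation
(F) beach shoreface — does not account for rounding low, graded bedding
No candidate is consistent with all observations.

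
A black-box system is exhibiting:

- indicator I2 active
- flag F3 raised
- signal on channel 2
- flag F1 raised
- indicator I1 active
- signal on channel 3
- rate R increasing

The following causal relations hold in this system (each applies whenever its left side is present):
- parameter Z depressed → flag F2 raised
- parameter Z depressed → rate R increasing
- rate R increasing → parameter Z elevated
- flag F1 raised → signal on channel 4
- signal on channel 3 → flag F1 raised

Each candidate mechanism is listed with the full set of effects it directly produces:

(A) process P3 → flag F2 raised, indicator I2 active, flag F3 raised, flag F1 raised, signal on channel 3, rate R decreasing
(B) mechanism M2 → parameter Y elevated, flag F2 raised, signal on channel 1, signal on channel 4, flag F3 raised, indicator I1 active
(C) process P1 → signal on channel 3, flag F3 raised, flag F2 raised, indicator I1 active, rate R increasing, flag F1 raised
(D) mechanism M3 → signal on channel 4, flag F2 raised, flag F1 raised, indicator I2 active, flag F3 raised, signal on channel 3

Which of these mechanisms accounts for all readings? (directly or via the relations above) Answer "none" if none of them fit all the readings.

Testing each hypothesis:
(A) process P3 — indicator I2 active yes; flag F3 raised yes; signal on channel 2 NO; flag F1 raised yes; indicator I1 active NO; signal on channel 3 yes; rate R increasing NO
(B) mechanism M2 — indicator I2 active NO; flag F3 raised yes; signal on channel 2 NO; flag F1 raised NO; indicator I1 active yes; signal on channel 3 NO; rate R increasing NO
(C) process P1 — indicator I2 active NO; flag F3 raised yes; signal on channel 2 NO; flag F1 raised yes; indicator I1 active yes; signal on channel 3 yes; rate R increasing yes
(D) mechanism M3 — indicator I2 active yes; flag F3 raised yes; signal on channel 2 NO; flag F1 raised yes; indicator I1 active NO; signal on channel 3 yes; rate R increasing NO
Every candidate fails on at least one observation.

none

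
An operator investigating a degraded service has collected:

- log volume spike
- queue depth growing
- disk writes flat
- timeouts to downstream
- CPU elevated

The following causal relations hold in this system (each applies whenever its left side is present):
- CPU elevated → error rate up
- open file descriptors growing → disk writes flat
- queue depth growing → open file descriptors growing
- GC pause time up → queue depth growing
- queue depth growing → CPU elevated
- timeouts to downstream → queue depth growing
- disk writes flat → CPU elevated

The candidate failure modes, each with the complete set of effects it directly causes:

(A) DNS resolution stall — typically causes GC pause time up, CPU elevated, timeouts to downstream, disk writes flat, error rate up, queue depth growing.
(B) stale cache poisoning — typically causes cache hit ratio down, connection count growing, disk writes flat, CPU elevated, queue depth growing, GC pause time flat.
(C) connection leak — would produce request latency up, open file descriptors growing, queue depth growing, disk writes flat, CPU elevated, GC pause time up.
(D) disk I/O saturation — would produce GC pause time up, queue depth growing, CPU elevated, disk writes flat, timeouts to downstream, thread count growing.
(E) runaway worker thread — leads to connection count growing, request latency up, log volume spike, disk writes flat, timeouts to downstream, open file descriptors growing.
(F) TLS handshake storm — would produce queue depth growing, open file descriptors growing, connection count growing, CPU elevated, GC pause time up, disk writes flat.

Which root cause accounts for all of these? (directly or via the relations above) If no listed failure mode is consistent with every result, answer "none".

For each candidate, compare predicted effects to what was observed:
(A) DNS resolution stall — does not account for log volume spike
(B) stale cache poisoning — log volume spike ✗; queue depth growing ✓; disk writes flat ✓; timeouts to downstream ✗; CPU elevated ✓
(C) connection leak — does not account for log volume spike, timeouts to downstream
(D) disk I/O saturation — log volume spike ✗; queue depth growing ✓; disk writes flat ✓; timeouts to downstream ✓; CPU elevated ✓
(E) runaway worker thread — accounts for every observation (queue depth growing through timeouts to downstream → queue depth growing)
(F) TLS handshake storm — log volume spike ✗; queue depth growing ✓; disk writes flat ✓; timeouts to downstream ✗; CPU elevated ✓
(E) is the only candidate with no mismatches.

E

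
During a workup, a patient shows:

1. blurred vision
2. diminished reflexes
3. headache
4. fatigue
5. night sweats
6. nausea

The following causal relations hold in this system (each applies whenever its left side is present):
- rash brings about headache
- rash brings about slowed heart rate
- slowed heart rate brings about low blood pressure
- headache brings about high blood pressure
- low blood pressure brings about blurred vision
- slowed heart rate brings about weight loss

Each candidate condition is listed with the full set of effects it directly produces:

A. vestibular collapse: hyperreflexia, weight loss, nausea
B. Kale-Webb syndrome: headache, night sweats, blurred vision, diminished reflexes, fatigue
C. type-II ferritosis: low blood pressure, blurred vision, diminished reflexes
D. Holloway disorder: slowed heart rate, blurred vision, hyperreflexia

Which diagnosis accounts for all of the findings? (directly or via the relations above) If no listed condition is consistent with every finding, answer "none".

Per-candidate check:
(A) vestibular collapse — fails on blurred vision, diminished reflexes, headache, fatigue, night sweats (predicts hyperreflexia, not diminished reflexes)
(B) Kale-Webb syndrome — does not account for nausea
(C) type-II ferritosis — blurred vision ✓; diminished reflexes ✓; headache ✗; fatigue ✗; night sweats ✗; nausea ✗
(D) Holloway disorder — blurred vision ✓; diminished reflexes ✗; headache ✗; fatigue ✗; night sweats ✗; nausea ✗
Every candidate fails on at least one observation.

none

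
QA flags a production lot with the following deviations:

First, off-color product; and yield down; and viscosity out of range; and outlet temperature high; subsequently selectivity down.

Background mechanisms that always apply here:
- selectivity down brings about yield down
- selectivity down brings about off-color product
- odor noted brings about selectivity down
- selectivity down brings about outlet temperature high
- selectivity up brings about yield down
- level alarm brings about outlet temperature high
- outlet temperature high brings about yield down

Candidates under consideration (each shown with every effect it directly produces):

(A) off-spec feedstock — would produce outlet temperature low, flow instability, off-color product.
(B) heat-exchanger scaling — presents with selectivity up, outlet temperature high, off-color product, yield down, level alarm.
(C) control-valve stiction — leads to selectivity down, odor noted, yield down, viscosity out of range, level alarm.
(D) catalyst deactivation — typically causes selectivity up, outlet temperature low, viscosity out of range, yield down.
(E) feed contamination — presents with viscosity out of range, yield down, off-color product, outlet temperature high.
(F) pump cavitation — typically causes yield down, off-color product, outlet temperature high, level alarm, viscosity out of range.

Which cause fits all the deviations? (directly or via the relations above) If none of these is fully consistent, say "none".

Checking each candidate against the observations:
(A) off-spec feedstock — off-color product match; yield down miss; viscosity out of range miss; outlet temperature high miss; selectivity down miss
(B) heat-exchanger scaling — fails on viscosity out of range, selectivity down (predicts selectivity up, not selectivity down)
(C) control-valve stiction — off-color product match (via selectivity down → off-color product); yield down match; viscosity out of range match; outlet temperature high match (via selectivity down → outlet temperature high); selectivity down match
(D) catalyst deactivation — off-color product miss; yield down match; viscosity out of range match; outlet temperature high miss; selectivity down miss
(E) feed contamination — off-color product match; yield down match; viscosity out of range match; outlet temperature high match; selectivity down miss
(F) pump cavitation — off-color product match; yield down match; viscosity out of range match; outlet temperature high match; selectivity down miss
(C) alone accounts for all the evidence.

C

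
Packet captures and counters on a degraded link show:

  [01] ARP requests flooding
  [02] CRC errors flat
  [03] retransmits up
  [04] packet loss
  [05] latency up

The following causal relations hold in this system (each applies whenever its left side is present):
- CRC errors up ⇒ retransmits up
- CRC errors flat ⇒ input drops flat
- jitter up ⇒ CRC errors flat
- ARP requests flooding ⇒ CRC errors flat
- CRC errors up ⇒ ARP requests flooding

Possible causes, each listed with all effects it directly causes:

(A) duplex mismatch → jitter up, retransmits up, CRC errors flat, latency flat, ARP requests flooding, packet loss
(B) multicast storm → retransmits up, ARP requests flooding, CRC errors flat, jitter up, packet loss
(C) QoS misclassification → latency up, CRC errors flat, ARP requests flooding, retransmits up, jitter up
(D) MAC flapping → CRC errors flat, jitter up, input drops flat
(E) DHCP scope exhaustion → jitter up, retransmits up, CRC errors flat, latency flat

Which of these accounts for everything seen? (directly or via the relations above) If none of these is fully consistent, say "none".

Checking each candidate against the observations:
(A) duplex mismatch — fails on latency up (predicts latency flat, not latency up)
(B) multicast storm — ARP requests flooding yes; CRC errors flat yes; retransmits up yes; packet loss yes; latency up NO
(C) QoS misclassification — does not account for packet loss
(D) MAC flapping — ARP requests flooding NO; CRC errors flat yes; retransmits up NO; packet loss NO; latency up NO
(E) DHCP scope exhaustion — ARP requests flooding NO; CRC errors flat yes; retransmits up yes; packet loss NO; latency up NO
None of the listed candidates fits everything.

none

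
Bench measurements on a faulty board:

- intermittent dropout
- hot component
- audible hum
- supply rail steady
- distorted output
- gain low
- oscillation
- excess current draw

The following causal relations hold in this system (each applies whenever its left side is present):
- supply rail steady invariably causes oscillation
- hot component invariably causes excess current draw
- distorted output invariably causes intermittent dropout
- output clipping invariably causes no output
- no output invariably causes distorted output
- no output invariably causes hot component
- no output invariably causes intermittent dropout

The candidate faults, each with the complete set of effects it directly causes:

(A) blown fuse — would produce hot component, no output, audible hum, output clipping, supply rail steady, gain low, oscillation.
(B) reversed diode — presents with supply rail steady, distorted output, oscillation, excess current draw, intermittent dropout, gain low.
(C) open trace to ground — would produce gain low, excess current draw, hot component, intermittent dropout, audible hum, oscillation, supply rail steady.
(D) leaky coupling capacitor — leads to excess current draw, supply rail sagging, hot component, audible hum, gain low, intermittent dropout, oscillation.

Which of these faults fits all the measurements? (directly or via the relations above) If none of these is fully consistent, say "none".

A

Testing each hypothesis:
(A) blown fuse — intermittent dropout + (via no output → intermittent dropout); hot component +; audible hum +; supply rail steady +; distorted output + (via no output → distorted output); gain low +; oscillation +; excess current draw + (via hot component → excess current draw)
(B) reversed diode — does not account for hot component, audible hum
(C) open trace to ground — does not account for distorted output
(D) leaky coupling capacitor — fails on supply rail steady, distorted output (predicts supply rail sagging, not supply rail steady)
Only (A) is consistent with every observation.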